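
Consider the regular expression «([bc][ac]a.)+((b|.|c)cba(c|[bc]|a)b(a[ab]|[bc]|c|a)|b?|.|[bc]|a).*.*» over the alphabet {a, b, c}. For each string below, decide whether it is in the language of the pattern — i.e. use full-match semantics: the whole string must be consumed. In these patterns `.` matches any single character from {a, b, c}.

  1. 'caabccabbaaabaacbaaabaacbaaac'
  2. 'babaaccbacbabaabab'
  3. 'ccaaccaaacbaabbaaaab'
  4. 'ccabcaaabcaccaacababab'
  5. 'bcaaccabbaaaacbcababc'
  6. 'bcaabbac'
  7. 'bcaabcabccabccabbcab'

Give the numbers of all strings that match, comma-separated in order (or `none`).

1, 3, 4, 5, 6, 7

1 → match
2 → no match
3 → match
4 → match
5 → match
6 → match
7 → match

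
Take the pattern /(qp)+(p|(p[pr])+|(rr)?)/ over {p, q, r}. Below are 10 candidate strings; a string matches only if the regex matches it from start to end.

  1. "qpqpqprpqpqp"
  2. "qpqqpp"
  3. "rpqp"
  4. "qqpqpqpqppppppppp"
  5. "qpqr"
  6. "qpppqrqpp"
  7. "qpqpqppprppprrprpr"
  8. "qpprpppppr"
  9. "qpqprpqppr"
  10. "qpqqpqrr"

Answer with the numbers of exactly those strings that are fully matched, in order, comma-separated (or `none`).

1 → no match
2 → no match
3 → no match — must start with "qp"
4 → no match — must start with "qp"
5 → no match
6 → no match
7 → no match
8 → match
9 → no match
10 → no match

8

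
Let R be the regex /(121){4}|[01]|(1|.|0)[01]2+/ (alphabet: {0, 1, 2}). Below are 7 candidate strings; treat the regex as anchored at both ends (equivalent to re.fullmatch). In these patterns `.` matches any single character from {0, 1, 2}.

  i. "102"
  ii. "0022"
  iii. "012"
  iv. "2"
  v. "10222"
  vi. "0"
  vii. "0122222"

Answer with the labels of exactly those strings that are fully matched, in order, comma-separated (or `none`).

i, ii, iii, v, vi, vii

i → match
ii → match
iii → match
iv → no match
v → match
vi → match
vii → match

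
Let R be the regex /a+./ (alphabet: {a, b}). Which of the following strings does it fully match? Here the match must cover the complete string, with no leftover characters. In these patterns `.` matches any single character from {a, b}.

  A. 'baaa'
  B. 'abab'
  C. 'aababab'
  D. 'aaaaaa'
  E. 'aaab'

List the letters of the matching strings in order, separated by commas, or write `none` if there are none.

A. 'baaa' → no match — must start with 'a'
B. 'abab' → no match
C. 'aababab' → no match
D. 'aaaaaa' → match
E. 'aaab' → match

D, E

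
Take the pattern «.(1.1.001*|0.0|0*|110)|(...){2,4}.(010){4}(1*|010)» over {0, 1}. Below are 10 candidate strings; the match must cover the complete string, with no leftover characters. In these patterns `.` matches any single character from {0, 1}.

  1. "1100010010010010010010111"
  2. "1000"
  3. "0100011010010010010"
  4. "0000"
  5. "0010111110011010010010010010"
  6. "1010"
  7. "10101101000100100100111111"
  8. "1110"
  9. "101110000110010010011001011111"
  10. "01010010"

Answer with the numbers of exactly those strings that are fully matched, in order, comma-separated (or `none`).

1 → match
2 → match
3 → match
4 → match
5 → match
6 → match
7 → no match
8 → match
9 → no match
10 → no match

1, 2, 3, 4, 5, 6, 8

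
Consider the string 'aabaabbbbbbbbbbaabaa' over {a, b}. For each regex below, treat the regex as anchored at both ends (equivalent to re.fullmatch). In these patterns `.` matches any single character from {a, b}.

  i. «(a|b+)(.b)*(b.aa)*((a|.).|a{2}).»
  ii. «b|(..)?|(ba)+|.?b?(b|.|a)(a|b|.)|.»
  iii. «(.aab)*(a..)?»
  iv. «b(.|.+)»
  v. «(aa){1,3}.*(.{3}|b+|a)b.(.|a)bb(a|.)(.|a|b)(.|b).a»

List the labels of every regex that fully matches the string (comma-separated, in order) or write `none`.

v

i → no match
ii → no match
iii → no match
iv → no match — must start with 'b'
v → match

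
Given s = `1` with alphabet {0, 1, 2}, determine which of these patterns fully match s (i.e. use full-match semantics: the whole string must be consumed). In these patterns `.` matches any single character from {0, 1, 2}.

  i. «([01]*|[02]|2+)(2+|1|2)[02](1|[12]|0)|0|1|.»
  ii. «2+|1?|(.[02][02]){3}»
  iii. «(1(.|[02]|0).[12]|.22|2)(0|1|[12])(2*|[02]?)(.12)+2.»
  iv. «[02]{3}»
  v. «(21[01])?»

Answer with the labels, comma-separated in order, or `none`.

i → match
ii → match
iii → no match
iv → no match
v → no match

i, ii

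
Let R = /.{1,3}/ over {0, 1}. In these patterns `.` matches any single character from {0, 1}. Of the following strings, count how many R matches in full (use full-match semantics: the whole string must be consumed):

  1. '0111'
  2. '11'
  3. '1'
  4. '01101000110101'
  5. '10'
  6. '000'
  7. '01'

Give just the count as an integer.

1 → no match
2 → match
3 → match
4 → no match
5 → match
6 → match
7 → match
Total matched: 5

5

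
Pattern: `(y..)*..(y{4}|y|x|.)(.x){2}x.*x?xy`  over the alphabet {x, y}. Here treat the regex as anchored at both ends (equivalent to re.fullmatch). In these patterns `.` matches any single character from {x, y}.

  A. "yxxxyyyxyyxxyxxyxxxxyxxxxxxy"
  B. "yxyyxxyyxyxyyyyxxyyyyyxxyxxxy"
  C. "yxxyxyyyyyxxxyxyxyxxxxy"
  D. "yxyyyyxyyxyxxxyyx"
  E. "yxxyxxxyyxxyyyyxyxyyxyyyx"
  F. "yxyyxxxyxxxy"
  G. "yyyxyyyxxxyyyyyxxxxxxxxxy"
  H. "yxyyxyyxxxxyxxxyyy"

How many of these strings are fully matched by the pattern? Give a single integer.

A → no match
B → no match
C → match
D → no match — must end with "xy"
E → no match — must end with "xy"
F → no match
G → no match
H → no match — must end with "xy"
Total matched: 1

1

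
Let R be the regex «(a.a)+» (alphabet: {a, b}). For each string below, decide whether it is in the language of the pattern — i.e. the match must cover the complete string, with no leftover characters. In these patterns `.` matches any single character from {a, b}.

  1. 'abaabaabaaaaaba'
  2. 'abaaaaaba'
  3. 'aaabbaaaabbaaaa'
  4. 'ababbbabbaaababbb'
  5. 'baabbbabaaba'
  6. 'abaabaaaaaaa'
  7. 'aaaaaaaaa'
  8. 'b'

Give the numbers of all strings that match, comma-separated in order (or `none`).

1 → match
2 → match
3 → no match
4 → no match — must end with 'a'
5 → no match — must start with 'a'
6 → match
7 → match
8 → no match — must start with 'a'

1, 2, 6, 7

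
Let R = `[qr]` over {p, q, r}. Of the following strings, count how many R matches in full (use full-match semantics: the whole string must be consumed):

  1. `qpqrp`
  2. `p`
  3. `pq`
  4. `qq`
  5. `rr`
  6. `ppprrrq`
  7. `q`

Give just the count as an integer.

1

1 → no match
2 → no match
3 → no match
4 → no match
5 → no match
6 → no match
7 → match
Total matched: 1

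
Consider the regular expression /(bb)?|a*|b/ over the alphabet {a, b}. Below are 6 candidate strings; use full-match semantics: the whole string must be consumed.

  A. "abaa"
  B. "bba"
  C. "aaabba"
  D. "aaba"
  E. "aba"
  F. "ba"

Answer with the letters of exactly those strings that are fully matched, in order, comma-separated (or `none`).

A → no match
B → no match
C → no match
D → no match
E → no match
F → no match

none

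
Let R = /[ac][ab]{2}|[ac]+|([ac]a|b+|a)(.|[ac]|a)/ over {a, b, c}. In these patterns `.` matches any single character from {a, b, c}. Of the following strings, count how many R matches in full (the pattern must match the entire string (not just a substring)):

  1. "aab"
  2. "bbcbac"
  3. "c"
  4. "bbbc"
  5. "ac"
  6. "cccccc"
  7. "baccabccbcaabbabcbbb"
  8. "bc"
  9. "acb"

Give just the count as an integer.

1 → match
2 → no match
3 → match
4 → match
5 → match
6 → match
7 → no match
8 → match
9 → no match
Total matched: 6

6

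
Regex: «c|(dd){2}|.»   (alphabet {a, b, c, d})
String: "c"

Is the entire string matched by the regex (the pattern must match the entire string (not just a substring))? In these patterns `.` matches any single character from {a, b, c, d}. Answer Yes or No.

Yes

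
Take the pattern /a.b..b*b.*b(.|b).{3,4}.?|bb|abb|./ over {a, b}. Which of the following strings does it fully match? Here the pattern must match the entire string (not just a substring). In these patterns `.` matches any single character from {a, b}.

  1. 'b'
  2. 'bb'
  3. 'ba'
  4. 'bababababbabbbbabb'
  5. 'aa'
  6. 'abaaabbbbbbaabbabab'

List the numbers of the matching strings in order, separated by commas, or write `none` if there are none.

1 → match
2 → match
3 → no match
4 → no match
5 → no match
6 → no match

1, 2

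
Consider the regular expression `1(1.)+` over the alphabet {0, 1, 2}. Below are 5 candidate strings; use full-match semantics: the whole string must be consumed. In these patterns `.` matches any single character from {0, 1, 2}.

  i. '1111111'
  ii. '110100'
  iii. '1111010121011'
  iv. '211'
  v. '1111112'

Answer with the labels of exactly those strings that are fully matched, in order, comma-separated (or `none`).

i → match
ii → no match
iii → match
iv → no match — must start with '11'
v → match

i, iii, v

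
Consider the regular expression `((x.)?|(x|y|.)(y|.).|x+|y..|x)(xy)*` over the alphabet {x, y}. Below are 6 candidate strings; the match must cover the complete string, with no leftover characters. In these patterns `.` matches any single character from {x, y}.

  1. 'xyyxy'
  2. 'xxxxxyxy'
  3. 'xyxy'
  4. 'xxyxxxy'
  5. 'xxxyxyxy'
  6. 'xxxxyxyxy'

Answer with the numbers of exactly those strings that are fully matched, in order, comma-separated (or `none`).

1, 2, 3, 5, 6

1 → match
2 → match
3 → match
4 → no match
5 → match
6 → match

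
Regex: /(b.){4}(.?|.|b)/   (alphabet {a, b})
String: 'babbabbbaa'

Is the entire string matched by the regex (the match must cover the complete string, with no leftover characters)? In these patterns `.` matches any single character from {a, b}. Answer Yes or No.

No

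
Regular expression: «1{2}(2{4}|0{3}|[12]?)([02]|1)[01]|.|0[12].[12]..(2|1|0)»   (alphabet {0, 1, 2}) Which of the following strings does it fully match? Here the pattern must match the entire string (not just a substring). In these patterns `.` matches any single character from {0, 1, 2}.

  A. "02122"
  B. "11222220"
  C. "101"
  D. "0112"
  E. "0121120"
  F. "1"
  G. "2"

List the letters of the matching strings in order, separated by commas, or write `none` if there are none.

A → no match
B → match
C → no match
D → no match
E → match
F → match
G → match

B, E, F, G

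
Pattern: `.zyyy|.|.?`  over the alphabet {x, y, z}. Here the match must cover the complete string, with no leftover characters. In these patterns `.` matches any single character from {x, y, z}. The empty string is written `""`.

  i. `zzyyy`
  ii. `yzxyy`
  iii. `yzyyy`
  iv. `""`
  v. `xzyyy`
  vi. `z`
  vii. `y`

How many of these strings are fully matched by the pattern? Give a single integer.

6

i → match
ii → no match
iii → match
iv → match
v → match
vi → match
vii → match
Total matched: 6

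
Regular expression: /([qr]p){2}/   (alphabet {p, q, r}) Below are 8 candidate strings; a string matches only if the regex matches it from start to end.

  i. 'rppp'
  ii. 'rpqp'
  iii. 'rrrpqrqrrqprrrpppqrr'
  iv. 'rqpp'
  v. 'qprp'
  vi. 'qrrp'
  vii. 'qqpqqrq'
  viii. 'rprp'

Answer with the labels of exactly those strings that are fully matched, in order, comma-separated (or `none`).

i → no match
ii → match
iii → no match — must end with 'p'
iv → no match
v → match
vi → no match
vii → no match — must end with 'p'
viii → match

ii, v, viii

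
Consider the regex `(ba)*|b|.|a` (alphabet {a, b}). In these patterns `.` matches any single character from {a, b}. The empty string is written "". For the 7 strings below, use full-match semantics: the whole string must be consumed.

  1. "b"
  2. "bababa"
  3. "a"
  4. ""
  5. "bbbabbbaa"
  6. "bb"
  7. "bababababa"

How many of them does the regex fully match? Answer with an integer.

1 → match
2 → match
3 → match
4 → match
5 → no match
6 → no match
7 → match
Total matched: 5

5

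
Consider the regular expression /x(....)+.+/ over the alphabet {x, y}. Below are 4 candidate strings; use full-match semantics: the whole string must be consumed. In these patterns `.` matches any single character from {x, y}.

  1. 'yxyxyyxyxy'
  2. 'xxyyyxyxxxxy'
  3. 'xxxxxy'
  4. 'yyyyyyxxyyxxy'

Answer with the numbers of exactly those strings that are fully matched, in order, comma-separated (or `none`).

2, 3

1. 'yxyxyyxyxy' → no match — must start with 'x'
2. 'xxyyyxyxxxxy' → match
3. 'xxxxxy' → match
4 → no match — must start with 'x'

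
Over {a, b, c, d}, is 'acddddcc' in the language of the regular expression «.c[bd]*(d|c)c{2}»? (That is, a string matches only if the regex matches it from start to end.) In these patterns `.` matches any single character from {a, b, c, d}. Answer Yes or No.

Yes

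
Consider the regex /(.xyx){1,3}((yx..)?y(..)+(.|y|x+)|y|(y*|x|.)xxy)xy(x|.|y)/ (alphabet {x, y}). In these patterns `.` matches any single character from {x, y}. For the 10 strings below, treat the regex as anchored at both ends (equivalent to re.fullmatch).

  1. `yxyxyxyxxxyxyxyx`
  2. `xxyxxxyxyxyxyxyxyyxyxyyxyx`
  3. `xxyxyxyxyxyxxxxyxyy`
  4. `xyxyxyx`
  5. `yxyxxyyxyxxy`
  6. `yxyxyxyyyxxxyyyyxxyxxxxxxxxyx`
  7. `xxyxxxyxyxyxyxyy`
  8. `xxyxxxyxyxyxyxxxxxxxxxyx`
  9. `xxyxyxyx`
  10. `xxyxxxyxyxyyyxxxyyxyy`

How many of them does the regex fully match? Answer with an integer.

7

1 → match
2 → no match
3 → match
4. `xyxyxyx` → no match
5. `yxyxxyyxyxxy` → no match
6 → match
7 → match
8 → match
9. `xxyxyxyx` → match
10 → match
Total matched: 7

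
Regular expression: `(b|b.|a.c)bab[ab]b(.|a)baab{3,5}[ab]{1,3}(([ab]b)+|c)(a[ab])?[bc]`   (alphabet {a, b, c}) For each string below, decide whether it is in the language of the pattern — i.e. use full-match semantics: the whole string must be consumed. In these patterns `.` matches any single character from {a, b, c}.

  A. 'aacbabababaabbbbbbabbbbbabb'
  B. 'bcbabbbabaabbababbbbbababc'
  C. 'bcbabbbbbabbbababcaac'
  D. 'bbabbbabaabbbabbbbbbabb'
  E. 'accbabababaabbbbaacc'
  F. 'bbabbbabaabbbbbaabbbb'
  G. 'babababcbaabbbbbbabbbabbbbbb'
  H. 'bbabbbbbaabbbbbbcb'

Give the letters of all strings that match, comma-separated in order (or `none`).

A, D, E, F, G, H

A → match
B → no match
C → no match
D → match
E → match
F → match
G → match
H → match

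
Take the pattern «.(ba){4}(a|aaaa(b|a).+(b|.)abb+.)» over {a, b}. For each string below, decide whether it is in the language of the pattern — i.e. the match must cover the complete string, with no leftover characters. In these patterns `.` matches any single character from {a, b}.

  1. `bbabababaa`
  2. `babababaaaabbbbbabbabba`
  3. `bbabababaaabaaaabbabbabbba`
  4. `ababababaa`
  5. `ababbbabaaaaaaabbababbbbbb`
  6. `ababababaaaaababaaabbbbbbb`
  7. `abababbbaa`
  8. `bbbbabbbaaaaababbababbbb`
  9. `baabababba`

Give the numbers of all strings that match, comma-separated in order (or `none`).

1, 4, 6

1 → match
2 → no match
3 → no match
4 → match
5 → no match
6 → match
7 → no match
8 → no match
9 → no match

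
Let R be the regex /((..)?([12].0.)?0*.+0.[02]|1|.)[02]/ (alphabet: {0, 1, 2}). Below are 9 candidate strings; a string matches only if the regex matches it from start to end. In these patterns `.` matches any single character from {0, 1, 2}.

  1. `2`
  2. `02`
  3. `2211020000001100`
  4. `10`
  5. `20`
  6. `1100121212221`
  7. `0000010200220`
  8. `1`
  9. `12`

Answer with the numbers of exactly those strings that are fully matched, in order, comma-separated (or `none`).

2, 4, 5, 7, 9

1 → no match
2 → match
3 → no match
4 → match
5 → match
6 → no match
7 → match
8 → no match
9 → match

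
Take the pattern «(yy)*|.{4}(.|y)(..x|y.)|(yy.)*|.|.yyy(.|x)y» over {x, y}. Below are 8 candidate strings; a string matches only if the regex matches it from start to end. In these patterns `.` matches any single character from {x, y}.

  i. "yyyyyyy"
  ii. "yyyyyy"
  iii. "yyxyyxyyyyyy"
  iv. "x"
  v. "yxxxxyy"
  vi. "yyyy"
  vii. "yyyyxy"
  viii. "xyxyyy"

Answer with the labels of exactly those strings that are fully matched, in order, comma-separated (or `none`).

i, ii, iii, iv, v, vi, vii

i → match
ii → match
iii → match
iv → match
v → match
vi → match
vii → match
viii → no match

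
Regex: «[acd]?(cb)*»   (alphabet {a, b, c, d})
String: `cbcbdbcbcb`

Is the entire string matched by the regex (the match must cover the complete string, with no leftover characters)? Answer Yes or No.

No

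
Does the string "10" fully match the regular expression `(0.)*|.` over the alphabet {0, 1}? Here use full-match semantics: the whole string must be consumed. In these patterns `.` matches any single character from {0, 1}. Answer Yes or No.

No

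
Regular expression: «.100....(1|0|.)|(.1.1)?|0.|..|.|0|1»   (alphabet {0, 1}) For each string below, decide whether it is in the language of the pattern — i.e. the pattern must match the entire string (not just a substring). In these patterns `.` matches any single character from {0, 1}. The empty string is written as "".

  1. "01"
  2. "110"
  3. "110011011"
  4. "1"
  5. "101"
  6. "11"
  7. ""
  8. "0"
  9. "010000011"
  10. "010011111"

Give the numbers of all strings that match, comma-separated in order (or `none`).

1 → match
2 → no match
3 → match
4 → match
5 → no match
6 → match
7 → match
8 → match
9 → match
10 → match

1, 3, 4, 6, 7, 8, 9, 10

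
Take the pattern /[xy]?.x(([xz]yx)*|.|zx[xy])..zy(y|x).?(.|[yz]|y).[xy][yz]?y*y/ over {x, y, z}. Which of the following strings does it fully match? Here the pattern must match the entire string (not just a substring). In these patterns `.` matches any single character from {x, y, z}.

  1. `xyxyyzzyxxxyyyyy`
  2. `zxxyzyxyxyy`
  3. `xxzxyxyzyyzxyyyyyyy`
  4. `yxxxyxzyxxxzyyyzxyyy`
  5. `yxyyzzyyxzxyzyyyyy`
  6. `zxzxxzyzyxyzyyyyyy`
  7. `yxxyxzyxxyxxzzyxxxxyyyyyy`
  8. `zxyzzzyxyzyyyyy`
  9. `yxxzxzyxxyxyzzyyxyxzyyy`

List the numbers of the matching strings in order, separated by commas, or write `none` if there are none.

1 → match
2 → match
3 → match
4 → match
5 → match
6 → match
7 → match
8 → match
9 → no match

1, 2, 3, 4, 5, 6, 7, 8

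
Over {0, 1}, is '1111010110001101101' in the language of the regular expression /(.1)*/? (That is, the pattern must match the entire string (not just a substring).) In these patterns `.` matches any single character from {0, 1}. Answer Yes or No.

No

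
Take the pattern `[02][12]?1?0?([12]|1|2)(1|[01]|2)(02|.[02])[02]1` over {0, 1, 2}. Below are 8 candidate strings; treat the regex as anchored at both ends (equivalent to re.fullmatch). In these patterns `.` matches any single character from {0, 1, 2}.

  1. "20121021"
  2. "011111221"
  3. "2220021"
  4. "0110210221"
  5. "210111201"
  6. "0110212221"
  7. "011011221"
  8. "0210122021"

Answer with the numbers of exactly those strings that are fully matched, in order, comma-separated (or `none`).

1, 2, 3, 4, 5, 6, 8

1 → match
2 → match
3 → match
4 → match
5 → match
6 → match
7 → no match
8 → match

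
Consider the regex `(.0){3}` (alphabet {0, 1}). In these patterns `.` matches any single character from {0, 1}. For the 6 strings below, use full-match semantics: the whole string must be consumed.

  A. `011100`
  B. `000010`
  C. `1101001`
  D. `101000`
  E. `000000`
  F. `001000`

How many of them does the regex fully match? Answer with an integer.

A. `011100` → no match
B. `000010` → match
C. `1101001` → no match — must end with `0`
D. `101000` → match
E. `000000` → match
F. `001000` → match
Total matched: 4

4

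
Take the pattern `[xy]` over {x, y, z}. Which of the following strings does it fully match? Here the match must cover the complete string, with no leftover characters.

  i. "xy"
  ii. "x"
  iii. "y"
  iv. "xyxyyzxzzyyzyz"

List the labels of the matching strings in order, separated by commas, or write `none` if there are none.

ii, iii

i. "xy" → no match
ii. "x" → match
iii. "y" → match
iv → no match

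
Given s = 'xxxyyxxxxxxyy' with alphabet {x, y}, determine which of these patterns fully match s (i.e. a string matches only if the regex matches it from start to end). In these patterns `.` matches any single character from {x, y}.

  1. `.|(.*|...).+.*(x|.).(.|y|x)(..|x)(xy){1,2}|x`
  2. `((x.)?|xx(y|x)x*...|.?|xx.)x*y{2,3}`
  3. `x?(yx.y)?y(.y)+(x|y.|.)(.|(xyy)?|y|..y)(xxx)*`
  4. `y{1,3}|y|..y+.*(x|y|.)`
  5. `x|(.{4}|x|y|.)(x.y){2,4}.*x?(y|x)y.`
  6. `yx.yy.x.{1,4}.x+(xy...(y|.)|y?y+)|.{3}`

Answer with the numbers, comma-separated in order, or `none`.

1 → no match
2 → match
3 → no match
4 → no match
5 → no match
6 → no match

2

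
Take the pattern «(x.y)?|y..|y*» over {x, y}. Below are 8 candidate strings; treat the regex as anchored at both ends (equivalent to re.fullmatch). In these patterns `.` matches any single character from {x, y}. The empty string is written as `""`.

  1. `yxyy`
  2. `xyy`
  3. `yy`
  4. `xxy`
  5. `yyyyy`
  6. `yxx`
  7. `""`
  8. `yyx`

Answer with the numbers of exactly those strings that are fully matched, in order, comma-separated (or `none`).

2, 3, 4, 5, 6, 7, 8

1 → no match
2 → match
3 → match
4 → match
5 → match
6 → match
7 → match
8 → match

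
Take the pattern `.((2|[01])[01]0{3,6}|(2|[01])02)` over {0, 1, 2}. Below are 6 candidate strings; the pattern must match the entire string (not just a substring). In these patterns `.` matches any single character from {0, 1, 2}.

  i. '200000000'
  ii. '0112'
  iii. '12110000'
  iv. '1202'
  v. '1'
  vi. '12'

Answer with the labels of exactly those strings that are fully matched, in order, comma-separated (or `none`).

i → match
ii → no match
iii → no match
iv → match
v → no match
vi → no match

i, iv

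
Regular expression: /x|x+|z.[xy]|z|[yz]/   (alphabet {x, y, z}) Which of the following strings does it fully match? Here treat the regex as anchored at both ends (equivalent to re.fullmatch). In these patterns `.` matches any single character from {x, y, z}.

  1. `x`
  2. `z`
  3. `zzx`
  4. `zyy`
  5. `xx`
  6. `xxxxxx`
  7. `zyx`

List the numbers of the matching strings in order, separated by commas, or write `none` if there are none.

1, 2, 3, 4, 5, 6, 7

1. `x` → match
2. `z` → match
3. `zzx` → match
4. `zyy` → match
5. `xx` → match
6. `xxxxxx` → match
7. `zyx` → match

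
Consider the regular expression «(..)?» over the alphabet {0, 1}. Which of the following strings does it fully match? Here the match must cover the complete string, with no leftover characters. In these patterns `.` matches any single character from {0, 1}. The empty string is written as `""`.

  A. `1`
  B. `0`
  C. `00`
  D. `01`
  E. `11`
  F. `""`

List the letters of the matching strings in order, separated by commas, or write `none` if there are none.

A → no match
B → no match
C → match
D → match
E → match
F → match

C, D, E, F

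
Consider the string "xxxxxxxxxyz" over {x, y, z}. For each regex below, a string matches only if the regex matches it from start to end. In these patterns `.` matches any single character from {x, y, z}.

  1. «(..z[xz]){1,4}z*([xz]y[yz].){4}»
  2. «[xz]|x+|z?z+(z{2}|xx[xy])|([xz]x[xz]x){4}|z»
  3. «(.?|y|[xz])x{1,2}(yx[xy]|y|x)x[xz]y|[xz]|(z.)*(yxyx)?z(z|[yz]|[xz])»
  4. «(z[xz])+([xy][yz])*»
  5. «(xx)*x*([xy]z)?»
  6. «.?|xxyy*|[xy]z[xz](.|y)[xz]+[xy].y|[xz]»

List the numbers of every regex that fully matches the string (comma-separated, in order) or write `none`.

1 → no match
2 → no match
3 → no match
4 → no match — must start with "z"
5 → match
6 → no match

5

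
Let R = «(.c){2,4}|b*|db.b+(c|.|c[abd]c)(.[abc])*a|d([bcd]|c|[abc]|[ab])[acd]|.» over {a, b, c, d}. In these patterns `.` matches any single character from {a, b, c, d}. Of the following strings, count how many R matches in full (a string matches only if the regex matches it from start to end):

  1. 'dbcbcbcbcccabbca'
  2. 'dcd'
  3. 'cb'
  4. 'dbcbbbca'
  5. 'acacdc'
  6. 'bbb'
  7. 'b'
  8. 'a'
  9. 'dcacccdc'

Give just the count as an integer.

1 → match
2 → match
3 → no match
4 → match
5 → match
6 → match
7 → match
8 → match
9 → match
Total matched: 8

8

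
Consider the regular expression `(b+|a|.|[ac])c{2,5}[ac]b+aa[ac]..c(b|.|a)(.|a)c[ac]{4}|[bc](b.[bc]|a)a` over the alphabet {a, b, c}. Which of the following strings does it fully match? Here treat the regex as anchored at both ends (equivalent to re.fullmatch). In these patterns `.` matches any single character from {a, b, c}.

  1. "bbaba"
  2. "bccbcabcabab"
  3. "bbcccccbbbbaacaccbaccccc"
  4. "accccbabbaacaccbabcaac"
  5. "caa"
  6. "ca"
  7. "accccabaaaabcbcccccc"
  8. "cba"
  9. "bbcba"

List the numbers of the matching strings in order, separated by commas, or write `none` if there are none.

1, 3, 5, 7, 9

1. "bbaba" → match
2. "bccbcabcabab" → no match
3 → match
4 → no match
5. "caa" → match
6. "ca" → no match
7 → match
8. "cba" → no match
9. "bbcba" → match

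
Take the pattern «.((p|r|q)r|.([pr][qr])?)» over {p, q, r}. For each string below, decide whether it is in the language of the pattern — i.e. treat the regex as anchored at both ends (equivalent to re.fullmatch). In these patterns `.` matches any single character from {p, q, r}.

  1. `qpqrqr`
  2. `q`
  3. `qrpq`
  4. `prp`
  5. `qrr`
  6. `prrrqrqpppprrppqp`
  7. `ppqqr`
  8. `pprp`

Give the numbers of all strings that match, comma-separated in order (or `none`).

1 → no match
2 → no match
3 → match
4 → no match
5 → match
6 → no match
7 → no match
8 → no match

3, 5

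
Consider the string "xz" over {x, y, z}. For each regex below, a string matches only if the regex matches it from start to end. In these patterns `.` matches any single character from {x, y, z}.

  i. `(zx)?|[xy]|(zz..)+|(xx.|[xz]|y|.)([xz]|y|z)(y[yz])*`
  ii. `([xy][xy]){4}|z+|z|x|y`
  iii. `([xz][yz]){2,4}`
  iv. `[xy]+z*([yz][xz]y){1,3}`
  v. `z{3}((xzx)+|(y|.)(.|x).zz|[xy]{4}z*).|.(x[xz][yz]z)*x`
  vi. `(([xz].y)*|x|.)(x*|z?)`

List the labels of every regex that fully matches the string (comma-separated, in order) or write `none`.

i, vi

i → match
ii → no match
iii → no match
iv → no match — must end with "y"
v → no match
vi → match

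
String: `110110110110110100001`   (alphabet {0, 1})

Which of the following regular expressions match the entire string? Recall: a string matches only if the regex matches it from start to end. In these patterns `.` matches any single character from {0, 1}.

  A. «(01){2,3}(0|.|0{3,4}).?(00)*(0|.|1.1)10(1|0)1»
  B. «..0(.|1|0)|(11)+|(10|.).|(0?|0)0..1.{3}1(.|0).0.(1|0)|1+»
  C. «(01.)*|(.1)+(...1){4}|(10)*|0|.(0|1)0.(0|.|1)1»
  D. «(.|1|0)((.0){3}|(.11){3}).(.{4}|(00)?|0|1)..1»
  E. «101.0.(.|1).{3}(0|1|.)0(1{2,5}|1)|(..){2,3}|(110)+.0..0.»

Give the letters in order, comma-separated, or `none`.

E

A → no match — must start with `01`
B → no match
C → no match
D → no match
E → match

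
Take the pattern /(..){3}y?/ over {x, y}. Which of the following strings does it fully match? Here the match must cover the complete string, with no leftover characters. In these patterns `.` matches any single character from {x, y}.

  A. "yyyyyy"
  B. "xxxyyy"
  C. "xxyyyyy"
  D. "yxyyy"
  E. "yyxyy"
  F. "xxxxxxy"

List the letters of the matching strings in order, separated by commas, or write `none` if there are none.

A, B, C, F

A → match
B → match
C → match
D → no match
E → no match
F → match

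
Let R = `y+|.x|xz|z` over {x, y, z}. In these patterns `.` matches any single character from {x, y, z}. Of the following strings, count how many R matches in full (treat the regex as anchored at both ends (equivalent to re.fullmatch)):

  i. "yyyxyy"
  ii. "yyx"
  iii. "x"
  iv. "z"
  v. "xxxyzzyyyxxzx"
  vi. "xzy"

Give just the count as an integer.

i → no match
ii → no match
iii → no match
iv → match
v → no match
vi → no match
Total matched: 1

1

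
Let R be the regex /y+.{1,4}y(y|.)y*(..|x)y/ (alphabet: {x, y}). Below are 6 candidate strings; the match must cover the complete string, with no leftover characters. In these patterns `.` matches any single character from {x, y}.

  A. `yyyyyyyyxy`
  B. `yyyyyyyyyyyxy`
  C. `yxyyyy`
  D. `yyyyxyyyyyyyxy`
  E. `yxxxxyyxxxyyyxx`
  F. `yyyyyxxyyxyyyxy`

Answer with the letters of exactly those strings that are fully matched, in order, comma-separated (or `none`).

A, B, D, F

A. `yyyyyyyyxy` → match
B → match
C. `yxyyyy` → no match
D → match
E → no match — must end with `y`
F → match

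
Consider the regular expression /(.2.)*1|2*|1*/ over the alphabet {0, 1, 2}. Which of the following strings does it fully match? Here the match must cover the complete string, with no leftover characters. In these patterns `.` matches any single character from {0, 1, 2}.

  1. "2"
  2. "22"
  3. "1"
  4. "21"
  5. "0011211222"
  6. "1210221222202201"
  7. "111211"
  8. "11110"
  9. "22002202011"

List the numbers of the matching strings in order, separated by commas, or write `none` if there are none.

1 → match
2 → match
3 → match
4 → no match
5 → no match
6 → match
7 → no match
8 → no match
9 → no match

1, 2, 3, 6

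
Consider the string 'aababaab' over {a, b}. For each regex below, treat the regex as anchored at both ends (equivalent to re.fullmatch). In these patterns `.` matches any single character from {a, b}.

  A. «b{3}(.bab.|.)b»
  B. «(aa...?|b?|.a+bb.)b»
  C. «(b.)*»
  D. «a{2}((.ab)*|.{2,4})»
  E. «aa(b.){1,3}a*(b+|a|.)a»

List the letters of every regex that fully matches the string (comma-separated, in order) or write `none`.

A → no match — must start with 'b'
B → no match
C → no match
D → match
E → no match — must end with 'a'

D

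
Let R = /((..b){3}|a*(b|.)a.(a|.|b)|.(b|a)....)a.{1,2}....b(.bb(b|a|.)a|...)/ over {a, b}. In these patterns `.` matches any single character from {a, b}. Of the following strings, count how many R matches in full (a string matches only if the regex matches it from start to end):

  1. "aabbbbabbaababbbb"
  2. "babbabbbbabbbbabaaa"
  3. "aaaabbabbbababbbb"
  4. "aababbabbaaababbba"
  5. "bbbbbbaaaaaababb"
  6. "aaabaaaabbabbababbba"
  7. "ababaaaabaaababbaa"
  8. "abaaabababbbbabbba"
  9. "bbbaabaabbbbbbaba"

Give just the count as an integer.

1 → match
2 → match
3 → match
4 → match
5 → match
6 → match
7 → match
8 → match
9 → match
Total matched: 9

9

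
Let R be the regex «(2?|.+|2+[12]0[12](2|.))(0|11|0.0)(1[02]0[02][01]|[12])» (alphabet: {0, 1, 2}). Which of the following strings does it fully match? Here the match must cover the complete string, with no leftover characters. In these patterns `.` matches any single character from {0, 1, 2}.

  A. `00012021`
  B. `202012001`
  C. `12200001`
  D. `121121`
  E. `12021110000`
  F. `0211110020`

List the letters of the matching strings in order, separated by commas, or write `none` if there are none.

A, B, C, E, F

A → match
B → match
C → match
D → no match
E → match
F → match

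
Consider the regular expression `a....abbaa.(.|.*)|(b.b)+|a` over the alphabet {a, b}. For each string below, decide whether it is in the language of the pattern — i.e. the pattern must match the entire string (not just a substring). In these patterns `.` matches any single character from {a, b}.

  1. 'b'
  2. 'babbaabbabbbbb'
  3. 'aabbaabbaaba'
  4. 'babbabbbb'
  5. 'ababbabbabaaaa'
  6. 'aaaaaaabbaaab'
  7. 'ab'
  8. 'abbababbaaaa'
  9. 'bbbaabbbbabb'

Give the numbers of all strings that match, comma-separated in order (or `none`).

3, 4, 8

1. 'b' → no match
2 → no match
3. 'aabbaabbaaba' → match
4. 'babbabbbb' → match
5 → no match
6 → no match
7. 'ab' → no match
8. 'abbababbaaaa' → match
9. 'bbbaabbbbabb' → no match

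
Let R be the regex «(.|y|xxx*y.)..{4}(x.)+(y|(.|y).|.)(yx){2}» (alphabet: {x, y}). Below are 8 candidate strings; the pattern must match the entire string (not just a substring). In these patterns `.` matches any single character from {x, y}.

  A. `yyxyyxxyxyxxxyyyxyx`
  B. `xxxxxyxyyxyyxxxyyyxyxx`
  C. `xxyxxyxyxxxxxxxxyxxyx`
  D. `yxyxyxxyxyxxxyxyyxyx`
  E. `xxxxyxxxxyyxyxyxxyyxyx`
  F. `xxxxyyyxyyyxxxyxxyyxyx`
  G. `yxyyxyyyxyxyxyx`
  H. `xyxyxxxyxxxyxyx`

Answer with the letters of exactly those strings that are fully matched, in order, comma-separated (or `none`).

A → match
B → no match — must end with `yx`
C → no match
D → match
E → match
F → match
G → no match
H → match

A, D, E, F, H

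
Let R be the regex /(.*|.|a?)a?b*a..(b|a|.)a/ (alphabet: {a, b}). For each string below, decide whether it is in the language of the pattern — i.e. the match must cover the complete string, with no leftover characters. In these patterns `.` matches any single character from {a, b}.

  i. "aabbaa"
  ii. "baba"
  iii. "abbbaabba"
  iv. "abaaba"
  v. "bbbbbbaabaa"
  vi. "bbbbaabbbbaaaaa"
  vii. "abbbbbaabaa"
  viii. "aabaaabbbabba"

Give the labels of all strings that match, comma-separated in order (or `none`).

i → match
ii → no match
iii → match
iv → no match
v → match
vi → match
vii → match
viii → no match

i, iii, v, vi, vii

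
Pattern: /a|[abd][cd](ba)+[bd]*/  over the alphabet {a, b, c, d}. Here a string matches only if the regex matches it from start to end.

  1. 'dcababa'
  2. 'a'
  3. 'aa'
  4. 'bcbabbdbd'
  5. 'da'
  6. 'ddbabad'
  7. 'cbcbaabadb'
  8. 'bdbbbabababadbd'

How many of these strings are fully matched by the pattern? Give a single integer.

1 → no match
2 → match
3 → no match
4 → match
5 → no match
6 → match
7 → no match
8 → no match
Total matched: 3

3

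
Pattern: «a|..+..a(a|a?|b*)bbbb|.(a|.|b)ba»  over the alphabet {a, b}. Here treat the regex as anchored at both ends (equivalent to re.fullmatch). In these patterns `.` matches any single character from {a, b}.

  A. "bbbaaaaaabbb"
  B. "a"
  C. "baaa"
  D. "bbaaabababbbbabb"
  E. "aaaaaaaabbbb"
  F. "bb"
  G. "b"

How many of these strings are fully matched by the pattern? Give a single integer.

2

A → no match
B → match
C → no match
D → no match
E → match
F → no match
G → no match
Total matched: 2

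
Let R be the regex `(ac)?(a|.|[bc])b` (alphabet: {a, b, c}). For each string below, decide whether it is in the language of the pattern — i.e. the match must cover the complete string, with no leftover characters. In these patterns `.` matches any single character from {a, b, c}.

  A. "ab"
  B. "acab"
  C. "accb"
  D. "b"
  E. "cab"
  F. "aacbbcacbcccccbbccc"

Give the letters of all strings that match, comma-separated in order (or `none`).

A. "ab" → match
B. "acab" → match
C. "accb" → match
D. "b" → no match
E. "cab" → no match
F → no match — must end with "b"

A, B, C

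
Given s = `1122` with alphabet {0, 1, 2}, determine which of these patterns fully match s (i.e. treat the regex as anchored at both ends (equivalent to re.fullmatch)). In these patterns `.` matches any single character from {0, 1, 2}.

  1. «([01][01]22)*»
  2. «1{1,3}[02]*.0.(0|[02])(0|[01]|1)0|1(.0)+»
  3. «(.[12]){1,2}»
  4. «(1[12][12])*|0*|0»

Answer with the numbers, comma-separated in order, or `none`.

1, 3

1 → match
2 → no match — must end with `0`
3 → match
4 → no match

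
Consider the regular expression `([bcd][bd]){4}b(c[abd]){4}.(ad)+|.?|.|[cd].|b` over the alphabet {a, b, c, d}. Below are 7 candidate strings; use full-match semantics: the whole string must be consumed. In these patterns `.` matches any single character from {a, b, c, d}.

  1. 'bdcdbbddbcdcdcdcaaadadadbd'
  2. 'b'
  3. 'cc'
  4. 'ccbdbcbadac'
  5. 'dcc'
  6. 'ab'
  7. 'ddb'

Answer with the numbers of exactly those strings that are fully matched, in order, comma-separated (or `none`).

2, 3

1 → no match
2 → match
3 → match
4 → no match
5 → no match
6 → no match
7 → no match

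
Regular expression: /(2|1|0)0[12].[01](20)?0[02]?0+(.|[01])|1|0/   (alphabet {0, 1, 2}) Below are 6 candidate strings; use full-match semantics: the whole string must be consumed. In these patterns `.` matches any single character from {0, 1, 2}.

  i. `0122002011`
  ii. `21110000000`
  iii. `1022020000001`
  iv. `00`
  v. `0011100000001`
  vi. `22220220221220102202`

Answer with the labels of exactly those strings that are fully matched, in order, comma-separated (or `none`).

iii, v

i → no match
ii → no match
iii → match
iv → no match
v → match
vi → no match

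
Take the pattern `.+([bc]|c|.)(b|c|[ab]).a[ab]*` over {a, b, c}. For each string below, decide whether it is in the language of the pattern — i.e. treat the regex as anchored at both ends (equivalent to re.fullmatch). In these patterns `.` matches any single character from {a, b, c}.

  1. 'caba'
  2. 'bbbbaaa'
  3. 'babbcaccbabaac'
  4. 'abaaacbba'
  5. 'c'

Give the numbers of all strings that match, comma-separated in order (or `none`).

2, 4

1 → no match
2 → match
3 → no match
4 → match
5 → no match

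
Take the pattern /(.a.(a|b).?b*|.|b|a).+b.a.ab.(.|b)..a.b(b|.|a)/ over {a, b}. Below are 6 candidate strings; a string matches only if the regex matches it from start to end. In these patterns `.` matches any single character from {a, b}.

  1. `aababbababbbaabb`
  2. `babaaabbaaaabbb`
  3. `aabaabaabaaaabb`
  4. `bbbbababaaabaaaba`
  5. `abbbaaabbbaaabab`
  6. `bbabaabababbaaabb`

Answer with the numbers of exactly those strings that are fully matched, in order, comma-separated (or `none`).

1 → no match
2 → no match
3 → no match
4 → no match
5 → no match
6 → match

6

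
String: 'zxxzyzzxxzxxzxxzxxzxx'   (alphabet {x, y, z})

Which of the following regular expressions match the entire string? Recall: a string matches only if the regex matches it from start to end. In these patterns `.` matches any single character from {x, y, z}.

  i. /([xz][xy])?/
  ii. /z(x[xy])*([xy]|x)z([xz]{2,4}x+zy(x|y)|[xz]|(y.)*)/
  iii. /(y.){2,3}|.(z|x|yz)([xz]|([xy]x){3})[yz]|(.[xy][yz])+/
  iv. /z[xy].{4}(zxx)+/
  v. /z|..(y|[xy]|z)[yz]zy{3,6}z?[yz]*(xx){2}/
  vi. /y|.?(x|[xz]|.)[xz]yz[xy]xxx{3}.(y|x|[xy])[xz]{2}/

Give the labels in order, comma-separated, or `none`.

iv

i → no match
ii → no match
iii → no match
iv → match
v → no match
vi → no match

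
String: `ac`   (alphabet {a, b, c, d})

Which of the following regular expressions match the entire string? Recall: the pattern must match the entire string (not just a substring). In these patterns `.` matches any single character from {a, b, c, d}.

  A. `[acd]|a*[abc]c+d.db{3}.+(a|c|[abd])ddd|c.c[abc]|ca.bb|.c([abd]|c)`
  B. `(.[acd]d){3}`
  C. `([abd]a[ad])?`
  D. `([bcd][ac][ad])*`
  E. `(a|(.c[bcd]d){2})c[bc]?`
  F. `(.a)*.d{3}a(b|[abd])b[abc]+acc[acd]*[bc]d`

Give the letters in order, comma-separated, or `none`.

E

A → no match
B → no match — must end with `d`
C → no match
D → no match
E → match
F → no match — must end with `d`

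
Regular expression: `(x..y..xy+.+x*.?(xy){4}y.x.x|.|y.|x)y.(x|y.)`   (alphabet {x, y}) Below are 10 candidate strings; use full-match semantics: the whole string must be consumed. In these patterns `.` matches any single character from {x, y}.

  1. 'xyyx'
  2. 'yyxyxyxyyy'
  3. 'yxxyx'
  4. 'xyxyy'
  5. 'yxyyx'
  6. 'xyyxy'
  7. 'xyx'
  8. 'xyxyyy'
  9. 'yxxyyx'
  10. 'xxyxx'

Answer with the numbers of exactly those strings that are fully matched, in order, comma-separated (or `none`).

1 → match
2 → no match
3 → no match
4 → match
5 → match
6 → no match
7 → no match
8 → no match
9 → no match
10 → no match

1, 4, 5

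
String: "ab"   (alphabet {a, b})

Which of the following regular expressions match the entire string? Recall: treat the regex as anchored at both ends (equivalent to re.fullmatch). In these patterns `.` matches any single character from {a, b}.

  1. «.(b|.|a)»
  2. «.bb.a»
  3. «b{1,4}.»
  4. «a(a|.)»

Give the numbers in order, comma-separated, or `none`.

1 → match
2 → no match — must end with "a"
3 → no match — must start with "b"
4 → match

1, 4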